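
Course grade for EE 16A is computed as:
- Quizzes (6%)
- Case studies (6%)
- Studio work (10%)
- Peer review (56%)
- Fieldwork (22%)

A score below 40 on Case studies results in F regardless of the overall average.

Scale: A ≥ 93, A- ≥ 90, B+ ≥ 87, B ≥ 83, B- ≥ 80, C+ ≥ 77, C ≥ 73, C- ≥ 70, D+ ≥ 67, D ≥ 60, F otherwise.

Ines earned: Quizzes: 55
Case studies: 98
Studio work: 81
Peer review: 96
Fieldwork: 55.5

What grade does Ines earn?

B

Case studies score 98 ≥ 40: minimum met.
Weighted total:
  Quizzes 55 × 0.06 = 3.3
  Case studies 98 × 0.06 = 5.88
  Studio work 81 × 0.1 = 8.1
  Peer review 96 × 0.56 = 53.76
  Fieldwork 55.5 × 0.22 = 12.21
Sum = 83.25
83.25 is ≥ 83 and < 87 → B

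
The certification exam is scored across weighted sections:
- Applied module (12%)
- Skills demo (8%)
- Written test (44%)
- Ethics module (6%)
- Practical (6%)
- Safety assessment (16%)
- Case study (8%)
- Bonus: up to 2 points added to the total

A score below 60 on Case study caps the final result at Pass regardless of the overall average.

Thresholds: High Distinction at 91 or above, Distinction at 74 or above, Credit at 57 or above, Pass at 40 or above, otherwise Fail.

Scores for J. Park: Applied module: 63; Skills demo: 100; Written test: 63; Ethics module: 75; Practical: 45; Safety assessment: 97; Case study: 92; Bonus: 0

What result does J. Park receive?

Credit

Case study score 92 ≥ 60: minimum met.
Weighted total:
  Applied module 63 × 0.12 = 7.56
  Skills demo 100 × 0.08 = 8
  Written test 63 × 0.44 = 27.72
  Ethics module 75 × 0.06 = 4.5
  Practical 45 × 0.06 = 2.7
  Safety assessment 97 × 0.16 = 15.52
  Case study 92 × 0.08 = 7.36
Sum = 73.36
Bonus: 73.36 + 0 = 73.36
73.36 is ≥ 57 and < 74 → Credit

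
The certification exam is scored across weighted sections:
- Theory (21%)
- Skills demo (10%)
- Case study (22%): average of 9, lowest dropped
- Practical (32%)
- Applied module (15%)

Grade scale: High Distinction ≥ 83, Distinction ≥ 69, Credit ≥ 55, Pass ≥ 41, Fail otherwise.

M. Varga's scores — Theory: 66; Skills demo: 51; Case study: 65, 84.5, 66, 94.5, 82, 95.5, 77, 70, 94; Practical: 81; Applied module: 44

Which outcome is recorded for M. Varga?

Distinction

Case study: drop 65 → average of remaining 8 = 663.5/8 = 82.9375
Weighted total:
  Theory 66 × 0.21 = 13.86
  Skills demo 51 × 0.1 = 5.1
  Case study 82.9375 × 0.22 = 18.24625
  Practical 81 × 0.32 = 25.92
  Applied module 44 × 0.15 = 6.6
Sum = 69.72625
69.72625 is ≥ 69 and < 83 → Distinction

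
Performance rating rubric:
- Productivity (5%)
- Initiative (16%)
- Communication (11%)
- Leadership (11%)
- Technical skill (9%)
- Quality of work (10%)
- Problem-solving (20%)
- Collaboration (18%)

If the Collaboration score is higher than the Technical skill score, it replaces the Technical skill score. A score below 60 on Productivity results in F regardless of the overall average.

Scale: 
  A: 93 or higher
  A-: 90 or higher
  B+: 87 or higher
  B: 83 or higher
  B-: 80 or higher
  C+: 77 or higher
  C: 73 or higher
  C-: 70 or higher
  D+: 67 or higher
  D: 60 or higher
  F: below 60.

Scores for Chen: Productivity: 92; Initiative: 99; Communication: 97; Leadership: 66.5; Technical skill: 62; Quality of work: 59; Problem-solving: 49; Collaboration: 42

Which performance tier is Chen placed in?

Collaboration (42) ≤ Technical skill (62), so Technical skill stays at 62.
Productivity score 92 ≥ 60: minimum met.
Weighted total:
  Productivity 92 × 0.05 = 4.6
  Initiative 99 × 0.16 = 15.84
  Communication 97 × 0.11 = 10.67
  Leadership 66.5 × 0.11 = 7.315
  Technical skill 62 × 0.09 = 5.58
  Quality of work 59 × 0.1 = 5.9
  Problem-solving 49 × 0.2 = 9.8
  Collaboration 42 × 0.18 = 7.56
Sum = 67.265
67.265 is ≥ 67 and < 70 → D+

D+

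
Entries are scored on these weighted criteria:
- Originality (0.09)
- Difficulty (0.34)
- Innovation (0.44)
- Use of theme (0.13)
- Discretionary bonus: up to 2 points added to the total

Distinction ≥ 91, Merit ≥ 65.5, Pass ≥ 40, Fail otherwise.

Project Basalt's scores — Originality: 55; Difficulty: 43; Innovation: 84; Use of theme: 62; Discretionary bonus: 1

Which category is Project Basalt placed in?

Weighted total:
  Originality 55 × 0.09 = 4.95
  Difficulty 43 × 0.34 = 14.62
  Innovation 84 × 0.44 = 36.96
  Use of theme 62 × 0.13 = 8.06
Sum = 64.59
Discretionary bonus: 64.59 + 1 = 65.59
65.59 is ≥ 65.5 and < 91 → Merit

Merit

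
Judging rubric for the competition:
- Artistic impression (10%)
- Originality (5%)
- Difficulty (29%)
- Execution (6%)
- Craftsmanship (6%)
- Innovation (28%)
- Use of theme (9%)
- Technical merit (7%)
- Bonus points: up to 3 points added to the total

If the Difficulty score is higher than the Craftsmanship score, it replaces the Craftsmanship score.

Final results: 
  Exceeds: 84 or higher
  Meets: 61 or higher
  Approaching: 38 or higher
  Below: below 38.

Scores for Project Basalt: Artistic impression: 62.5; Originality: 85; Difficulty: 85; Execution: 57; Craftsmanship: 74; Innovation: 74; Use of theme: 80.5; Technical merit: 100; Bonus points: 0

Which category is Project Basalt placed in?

Meets

Difficulty (85) > Craftsmanship (74), so Craftsmanship counts as 85.
Weighted total:
  Artistic impression 62.5 × 0.1 = 6.25
  Originality 85 × 0.05 = 4.25
  Difficulty 85 × 0.29 = 24.65
  Execution 57 × 0.06 = 3.42
  Craftsmanship 85 × 0.06 = 5.1
  Innovation 74 × 0.28 = 20.72
  Use of theme 80.5 × 0.09 = 7.245
  Technical merit 100 × 0.07 = 7
Sum = 78.635
Bonus points: 78.635 + 0 = 78.635
78.635 is ≥ 61 and < 84 → Meets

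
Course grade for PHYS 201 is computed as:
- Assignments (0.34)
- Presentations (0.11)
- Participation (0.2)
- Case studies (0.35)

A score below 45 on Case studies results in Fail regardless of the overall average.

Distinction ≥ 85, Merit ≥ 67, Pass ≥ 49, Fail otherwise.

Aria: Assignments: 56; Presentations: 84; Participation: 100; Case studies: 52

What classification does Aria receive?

Case studies score 52 ≥ 45: minimum met.
Weighted total:
  Assignments 56 × 0.34 = 19.04
  Presentations 84 × 0.11 = 9.24
  Participation 100 × 0.2 = 20
  Case studies 52 × 0.35 = 18.2
Sum = 66.48
66.48 is ≥ 49 and < 67 → Pass

Pass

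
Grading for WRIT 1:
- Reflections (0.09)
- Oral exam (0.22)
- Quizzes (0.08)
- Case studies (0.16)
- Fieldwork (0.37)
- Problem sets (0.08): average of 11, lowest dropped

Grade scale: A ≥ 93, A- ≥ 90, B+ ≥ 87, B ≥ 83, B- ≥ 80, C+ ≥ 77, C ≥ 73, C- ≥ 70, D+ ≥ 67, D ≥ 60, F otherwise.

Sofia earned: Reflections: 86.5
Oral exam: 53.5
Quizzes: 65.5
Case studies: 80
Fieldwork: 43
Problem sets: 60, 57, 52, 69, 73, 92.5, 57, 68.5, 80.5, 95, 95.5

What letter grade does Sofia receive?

Problem sets: drop 52 → average of remaining 10 = 748/10 = 74.8
Weighted total:
  Reflections 86.5 × 0.09 = 7.785
  Oral exam 53.5 × 0.22 = 11.77
  Quizzes 65.5 × 0.08 = 5.24
  Case studies 80 × 0.16 = 12.8
  Fieldwork 43 × 0.37 = 15.91
  Problem sets 74.8 × 0.08 = 5.984
Sum = 59.489
59.489 < 60 → F

F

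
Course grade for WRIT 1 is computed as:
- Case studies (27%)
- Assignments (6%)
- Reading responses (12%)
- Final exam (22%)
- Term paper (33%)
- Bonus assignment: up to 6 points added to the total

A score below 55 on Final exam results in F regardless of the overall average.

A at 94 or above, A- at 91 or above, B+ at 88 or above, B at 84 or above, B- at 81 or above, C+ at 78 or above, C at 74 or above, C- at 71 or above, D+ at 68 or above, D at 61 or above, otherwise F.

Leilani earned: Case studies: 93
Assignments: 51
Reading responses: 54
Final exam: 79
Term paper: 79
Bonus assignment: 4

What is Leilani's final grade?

Final exam score 79 ≥ 55: minimum met.
Weighted total:
  Case studies 93 × 0.27 = 25.11
  Assignments 51 × 0.06 = 3.06
  Reading responses 54 × 0.12 = 6.48
  Final exam 79 × 0.22 = 17.38
  Term paper 79 × 0.33 = 26.07
Sum = 78.1
Bonus assignment: 78.1 + 4 = 82.1
82.1 is ≥ 81 and < 84 → B-

B-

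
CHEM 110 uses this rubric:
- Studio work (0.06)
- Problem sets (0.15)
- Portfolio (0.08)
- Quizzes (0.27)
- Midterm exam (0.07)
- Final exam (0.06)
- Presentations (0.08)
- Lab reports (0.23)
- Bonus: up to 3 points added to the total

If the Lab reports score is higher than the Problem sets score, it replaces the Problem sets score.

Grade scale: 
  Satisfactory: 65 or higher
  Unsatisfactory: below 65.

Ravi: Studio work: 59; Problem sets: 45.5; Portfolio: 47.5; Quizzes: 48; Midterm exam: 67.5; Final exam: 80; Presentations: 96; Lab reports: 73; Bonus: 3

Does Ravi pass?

Lab reports (73) > Problem sets (45.5), so Problem sets counts as 73.
Weighted total:
  Studio work 59 × 0.06 = 3.54
  Problem sets 73 × 0.15 = 10.95
  Portfolio 47.5 × 0.08 = 3.8
  Quizzes 48 × 0.27 = 12.96
  Midterm exam 67.5 × 0.07 = 4.725
  Final exam 80 × 0.06 = 4.8
  Presentations 96 × 0.08 = 7.68
  Lab reports 73 × 0.23 = 16.79
Sum = 65.245
Bonus: 65.245 + 3 = 68.245
68.245 ≥ 65 → Satisfactory

Satisfactory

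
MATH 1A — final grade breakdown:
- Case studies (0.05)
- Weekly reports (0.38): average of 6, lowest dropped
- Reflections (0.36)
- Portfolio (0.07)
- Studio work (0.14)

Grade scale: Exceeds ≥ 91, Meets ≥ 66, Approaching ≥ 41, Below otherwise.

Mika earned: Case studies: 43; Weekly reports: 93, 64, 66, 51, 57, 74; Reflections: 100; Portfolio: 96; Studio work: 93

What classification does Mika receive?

Meets

Weekly reports: drop 51 → average of remaining 5 = 354/5 = 70.8
Weighted total:
  Case studies 43 × 0.05 = 2.15
  Weekly reports 70.8 × 0.38 = 26.904
  Reflections 100 × 0.36 = 36
  Portfolio 96 × 0.07 = 6.72
  Studio work 93 × 0.14 = 13.02
Sum = 84.794
84.794 is ≥ 66 and < 91 → Meets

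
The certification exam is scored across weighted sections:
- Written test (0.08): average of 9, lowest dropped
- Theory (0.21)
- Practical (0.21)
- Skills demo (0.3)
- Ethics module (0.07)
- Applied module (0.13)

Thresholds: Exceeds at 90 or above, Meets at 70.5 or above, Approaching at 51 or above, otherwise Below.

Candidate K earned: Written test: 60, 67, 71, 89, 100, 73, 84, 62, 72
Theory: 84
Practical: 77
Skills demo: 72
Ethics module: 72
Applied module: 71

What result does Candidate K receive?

Written test: drop 60 → average of remaining 8 = 618/8 = 77.25
Weighted total:
  Written test 77.25 × 0.08 = 6.18
  Theory 84 × 0.21 = 17.64
  Practical 77 × 0.21 = 16.17
  Skills demo 72 × 0.3 = 21.6
  Ethics module 72 × 0.07 = 5.04
  Applied module 71 × 0.13 = 9.23
Sum = 75.86
75.86 is ≥ 70.5 and < 90 → Meets

Meets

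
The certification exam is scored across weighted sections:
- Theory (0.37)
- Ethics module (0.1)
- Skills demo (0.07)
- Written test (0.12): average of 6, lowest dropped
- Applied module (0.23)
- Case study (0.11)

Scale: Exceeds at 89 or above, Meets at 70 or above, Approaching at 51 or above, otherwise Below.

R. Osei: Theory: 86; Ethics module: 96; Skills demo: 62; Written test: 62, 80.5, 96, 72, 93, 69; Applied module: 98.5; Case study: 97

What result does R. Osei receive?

Written test: drop 62 → average of remaining 5 = 410.5/5 = 82.1
Weighted total:
  Theory 86 × 0.37 = 31.82
  Ethics module 96 × 0.1 = 9.6
  Skills demo 62 × 0.07 = 4.34
  Written test 82.1 × 0.12 = 9.852
  Applied module 98.5 × 0.23 = 22.655
  Case study 97 × 0.11 = 10.67
Sum = 88.937
88.937 is ≥ 70 and < 89 → Meets

Meets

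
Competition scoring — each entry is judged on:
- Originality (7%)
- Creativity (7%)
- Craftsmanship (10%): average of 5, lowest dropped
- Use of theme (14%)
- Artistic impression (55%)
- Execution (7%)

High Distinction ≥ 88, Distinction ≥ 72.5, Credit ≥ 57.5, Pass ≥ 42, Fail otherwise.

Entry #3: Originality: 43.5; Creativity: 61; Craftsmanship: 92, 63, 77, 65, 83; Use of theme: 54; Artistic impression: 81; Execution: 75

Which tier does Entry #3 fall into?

Distinction

Craftsmanship: drop 63 → average of remaining 4 = 317/4 = 79.25
Weighted total:
  Originality 43.5 × 0.07 = 3.045
  Creativity 61 × 0.07 = 4.27
  Craftsmanship 79.25 × 0.1 = 7.925
  Use of theme 54 × 0.14 = 7.56
  Artistic impression 81 × 0.55 = 44.55
  Execution 75 × 0.07 = 5.25
Sum = 72.6
72.6 is ≥ 72.5 and < 88 → Distinction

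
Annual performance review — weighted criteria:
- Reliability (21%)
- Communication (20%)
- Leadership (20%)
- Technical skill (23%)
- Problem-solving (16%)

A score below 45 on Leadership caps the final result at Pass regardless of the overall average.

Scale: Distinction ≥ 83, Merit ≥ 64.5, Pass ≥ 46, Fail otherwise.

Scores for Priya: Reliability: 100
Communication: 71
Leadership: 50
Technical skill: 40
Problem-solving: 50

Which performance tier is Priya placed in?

Leadership score 50 ≥ 45: minimum met.
Weighted total:
  Reliability 100 × 0.21 = 21
  Communication 71 × 0.2 = 14.2
  Leadership 50 × 0.2 = 10
  Technical skill 40 × 0.23 = 9.2
  Problem-solving 50 × 0.16 = 8
Sum = 62.4
62.4 is ≥ 46 and < 64.5 → Pass

Pass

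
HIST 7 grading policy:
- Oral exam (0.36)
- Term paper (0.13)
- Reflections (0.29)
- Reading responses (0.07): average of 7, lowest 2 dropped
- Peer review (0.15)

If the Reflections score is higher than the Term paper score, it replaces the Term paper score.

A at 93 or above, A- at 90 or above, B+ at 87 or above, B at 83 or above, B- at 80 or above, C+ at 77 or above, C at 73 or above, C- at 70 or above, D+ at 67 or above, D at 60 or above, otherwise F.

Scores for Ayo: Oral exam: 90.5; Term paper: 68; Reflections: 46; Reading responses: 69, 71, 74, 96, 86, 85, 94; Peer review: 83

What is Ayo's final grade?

C

Reading responses: drop 69, 71 → average of remaining 5 = 435/5 = 87
Reflections (46) ≤ Term paper (68), so Term paper stays at 68.
Weighted total:
  Oral exam 90.5 × 0.36 = 32.58
  Term paper 68 × 0.13 = 8.84
  Reflections 46 × 0.29 = 13.34
  Reading responses 87 × 0.07 = 6.09
  Peer review 83 × 0.15 = 12.45
Sum = 73.3
73.3 is ≥ 73 and < 77 → C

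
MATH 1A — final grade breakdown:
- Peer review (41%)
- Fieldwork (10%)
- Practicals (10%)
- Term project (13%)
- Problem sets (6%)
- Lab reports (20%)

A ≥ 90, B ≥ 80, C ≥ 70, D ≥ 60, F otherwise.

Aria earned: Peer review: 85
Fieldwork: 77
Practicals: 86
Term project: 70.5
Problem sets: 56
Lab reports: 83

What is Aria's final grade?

B

Weighted total:
  Peer review 85 × 0.41 = 34.85
  Fieldwork 77 × 0.1 = 7.7
  Practicals 86 × 0.1 = 8.6
  Term project 70.5 × 0.13 = 9.165
  Problem sets 56 × 0.06 = 3.36
  Lab reports 83 × 0.2 = 16.6
Sum = 80.275
80.275 is ≥ 80 and < 90 → B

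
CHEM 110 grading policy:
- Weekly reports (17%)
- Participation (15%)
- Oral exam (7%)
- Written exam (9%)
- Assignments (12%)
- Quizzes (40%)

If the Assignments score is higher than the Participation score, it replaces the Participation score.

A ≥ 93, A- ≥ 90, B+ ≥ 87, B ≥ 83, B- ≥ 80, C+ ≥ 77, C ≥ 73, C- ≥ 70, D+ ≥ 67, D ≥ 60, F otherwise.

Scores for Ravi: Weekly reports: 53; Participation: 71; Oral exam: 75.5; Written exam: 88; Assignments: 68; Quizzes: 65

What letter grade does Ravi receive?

Assignments (68) ≤ Participation (71), so Participation stays at 71.
Weighted total:
  Weekly reports 53 × 0.17 = 9.01
  Participation 71 × 0.15 = 10.65
  Oral exam 75.5 × 0.07 = 5.285
  Written exam 88 × 0.09 = 7.92
  Assignments 68 × 0.12 = 8.16
  Quizzes 65 × 0.4 = 26
Sum = 67.025
67.025 is ≥ 67 and < 70 → D+

D+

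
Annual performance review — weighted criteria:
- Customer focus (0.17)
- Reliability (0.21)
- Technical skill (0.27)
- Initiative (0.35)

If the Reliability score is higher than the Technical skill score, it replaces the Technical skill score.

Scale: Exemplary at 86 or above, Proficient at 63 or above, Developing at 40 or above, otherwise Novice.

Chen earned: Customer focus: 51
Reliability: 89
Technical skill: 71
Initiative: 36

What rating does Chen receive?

Proficient

Reliability (89) > Technical skill (71), so Technical skill counts as 89.
Weighted total:
  Customer focus 51 × 0.17 = 8.67
  Reliability 89 × 0.21 = 18.69
  Technical skill 89 × 0.27 = 24.03
  Initiative 36 × 0.35 = 12.6
Sum = 63.99
63.99 is ≥ 63 and < 86 → Proficient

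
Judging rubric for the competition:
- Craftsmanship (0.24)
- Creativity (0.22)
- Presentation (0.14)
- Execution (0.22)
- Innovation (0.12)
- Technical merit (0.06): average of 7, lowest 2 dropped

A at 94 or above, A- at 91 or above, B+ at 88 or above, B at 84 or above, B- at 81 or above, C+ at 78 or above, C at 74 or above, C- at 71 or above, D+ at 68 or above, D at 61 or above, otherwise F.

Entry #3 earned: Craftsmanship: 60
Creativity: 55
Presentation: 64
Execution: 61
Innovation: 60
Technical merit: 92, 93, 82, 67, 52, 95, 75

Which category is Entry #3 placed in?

Technical merit: drop 52, 67 → average of remaining 5 = 437/5 = 87.4
Weighted total:
  Craftsmanship 60 × 0.24 = 14.4
  Creativity 55 × 0.22 = 12.1
  Presentation 64 × 0.14 = 8.96
  Execution 61 × 0.22 = 13.42
  Innovation 60 × 0.12 = 7.2
  Technical merit 87.4 × 0.06 = 5.244
Sum = 61.324
61.324 is ≥ 61 and < 68 → D

D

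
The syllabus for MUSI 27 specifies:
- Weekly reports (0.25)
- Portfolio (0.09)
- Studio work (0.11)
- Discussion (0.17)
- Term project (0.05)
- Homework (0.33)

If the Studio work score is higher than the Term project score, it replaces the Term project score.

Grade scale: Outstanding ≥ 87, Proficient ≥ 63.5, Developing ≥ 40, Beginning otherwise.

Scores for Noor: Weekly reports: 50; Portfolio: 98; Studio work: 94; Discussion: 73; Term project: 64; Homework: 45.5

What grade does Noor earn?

Studio work (94) > Term project (64), so Term project counts as 94.
Weighted total:
  Weekly reports 50 × 0.25 = 12.5
  Portfolio 98 × 0.09 = 8.82
  Studio work 94 × 0.11 = 10.34
  Discussion 73 × 0.17 = 12.41
  Term project 94 × 0.05 = 4.7
  Homework 45.5 × 0.33 = 15.015
Sum = 63.785
63.785 is ≥ 63.5 and < 87 → Proficient

Proficient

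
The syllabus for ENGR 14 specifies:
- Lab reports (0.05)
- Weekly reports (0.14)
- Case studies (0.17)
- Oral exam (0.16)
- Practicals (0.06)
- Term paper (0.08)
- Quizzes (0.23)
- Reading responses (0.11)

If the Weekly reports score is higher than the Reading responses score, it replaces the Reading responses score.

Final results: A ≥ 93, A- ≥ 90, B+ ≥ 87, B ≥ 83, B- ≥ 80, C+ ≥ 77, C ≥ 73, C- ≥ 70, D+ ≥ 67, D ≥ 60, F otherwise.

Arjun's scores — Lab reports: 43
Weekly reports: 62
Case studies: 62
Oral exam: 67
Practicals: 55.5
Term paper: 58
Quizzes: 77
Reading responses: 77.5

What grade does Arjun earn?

Weekly reports (62) ≤ Reading responses (77.5), so Reading responses stays at 77.5.
Weighted total:
  Lab reports 43 × 0.05 = 2.15
  Weekly reports 62 × 0.14 = 8.68
  Case studies 62 × 0.17 = 10.54
  Oral exam 67 × 0.16 = 10.72
  Practicals 55.5 × 0.06 = 3.33
  Term paper 58 × 0.08 = 4.64
  Quizzes 77 × 0.23 = 17.71
  Reading responses 77.5 × 0.11 = 8.525
Sum = 66.295
66.295 is ≥ 60 and < 67 → D

D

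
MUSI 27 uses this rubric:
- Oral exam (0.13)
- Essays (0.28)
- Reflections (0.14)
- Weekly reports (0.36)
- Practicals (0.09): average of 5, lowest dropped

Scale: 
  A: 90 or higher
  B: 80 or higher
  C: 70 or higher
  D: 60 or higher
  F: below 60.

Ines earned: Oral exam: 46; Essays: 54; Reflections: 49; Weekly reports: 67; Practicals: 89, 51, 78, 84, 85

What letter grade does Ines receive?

F

Practicals: drop 51 → average of remaining 4 = 336/4 = 84
Weighted total:
  Oral exam 46 × 0.13 = 5.98
  Essays 54 × 0.28 = 15.12
  Reflections 49 × 0.14 = 6.86
  Weekly reports 67 × 0.36 = 24.12
  Practicals 84 × 0.09 = 7.56
Sum = 59.64
59.64 < 60 → F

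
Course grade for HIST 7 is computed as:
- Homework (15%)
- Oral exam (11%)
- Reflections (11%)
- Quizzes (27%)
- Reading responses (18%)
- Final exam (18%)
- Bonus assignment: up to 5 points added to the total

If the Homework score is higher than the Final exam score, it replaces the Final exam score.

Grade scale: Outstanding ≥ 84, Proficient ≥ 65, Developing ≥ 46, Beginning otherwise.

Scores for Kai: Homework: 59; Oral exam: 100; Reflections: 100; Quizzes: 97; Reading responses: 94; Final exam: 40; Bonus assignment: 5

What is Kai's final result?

Homework (59) > Final exam (40), so Final exam counts as 59.
Weighted total:
  Homework 59 × 0.15 = 8.85
  Oral exam 100 × 0.11 = 11
  Reflections 100 × 0.11 = 11
  Quizzes 97 × 0.27 = 26.19
  Reading responses 94 × 0.18 = 16.92
  Final exam 59 × 0.18 = 10.62
Sum = 84.58
Bonus assignment: 84.58 + 5 = 89.58
89.58 ≥ 84 → Outstanding

Outstanding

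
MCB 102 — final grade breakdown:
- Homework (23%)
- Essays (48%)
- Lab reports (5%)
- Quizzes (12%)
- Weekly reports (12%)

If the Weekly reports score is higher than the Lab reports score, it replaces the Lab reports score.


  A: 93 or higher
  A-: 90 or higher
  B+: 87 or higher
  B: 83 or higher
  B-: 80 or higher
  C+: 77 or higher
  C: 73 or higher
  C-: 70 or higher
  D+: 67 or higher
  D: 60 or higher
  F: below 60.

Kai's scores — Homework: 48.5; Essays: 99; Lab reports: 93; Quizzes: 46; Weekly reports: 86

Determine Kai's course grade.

Weekly reports (86) ≤ Lab reports (93), so Lab reports stays at 93.
Weighted total:
  Homework 48.5 × 0.23 = 11.155
  Essays 99 × 0.48 = 47.52
  Lab reports 93 × 0.05 = 4.65
  Quizzes 46 × 0.12 = 5.52
  Weekly reports 86 × 0.12 = 10.32
Sum = 79.165
79.165 is ≥ 77 and < 80 → C+

C+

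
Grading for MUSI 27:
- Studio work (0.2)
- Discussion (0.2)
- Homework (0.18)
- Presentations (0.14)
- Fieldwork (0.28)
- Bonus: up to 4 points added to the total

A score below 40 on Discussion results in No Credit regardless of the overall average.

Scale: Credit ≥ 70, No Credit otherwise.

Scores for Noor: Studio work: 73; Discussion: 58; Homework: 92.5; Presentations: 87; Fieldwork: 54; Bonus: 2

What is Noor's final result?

Credit

Discussion score 58 ≥ 40: minimum met.
Weighted total:
  Studio work 73 × 0.2 = 14.6
  Discussion 58 × 0.2 = 11.6
  Homework 92.5 × 0.18 = 16.65
  Presentations 87 × 0.14 = 12.18
  Fieldwork 54 × 0.28 = 15.12
Sum = 70.15
Bonus: 70.15 + 2 = 72.15
72.15 ≥ 70 → Credit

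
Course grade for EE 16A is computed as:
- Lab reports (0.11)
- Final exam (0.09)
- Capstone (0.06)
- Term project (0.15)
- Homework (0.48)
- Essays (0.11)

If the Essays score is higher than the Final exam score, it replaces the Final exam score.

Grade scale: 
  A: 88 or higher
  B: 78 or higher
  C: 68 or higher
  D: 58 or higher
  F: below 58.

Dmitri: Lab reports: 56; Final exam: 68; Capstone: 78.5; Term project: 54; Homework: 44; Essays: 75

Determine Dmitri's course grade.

Essays (75) > Final exam (68), so Final exam counts as 75.
Weighted total:
  Lab reports 56 × 0.11 = 6.16
  Final exam 75 × 0.09 = 6.75
  Capstone 78.5 × 0.06 = 4.71
  Term project 54 × 0.15 = 8.1
  Homework 44 × 0.48 = 21.12
  Essays 75 × 0.11 = 8.25
Sum = 55.09
55.09 < 58 → F

F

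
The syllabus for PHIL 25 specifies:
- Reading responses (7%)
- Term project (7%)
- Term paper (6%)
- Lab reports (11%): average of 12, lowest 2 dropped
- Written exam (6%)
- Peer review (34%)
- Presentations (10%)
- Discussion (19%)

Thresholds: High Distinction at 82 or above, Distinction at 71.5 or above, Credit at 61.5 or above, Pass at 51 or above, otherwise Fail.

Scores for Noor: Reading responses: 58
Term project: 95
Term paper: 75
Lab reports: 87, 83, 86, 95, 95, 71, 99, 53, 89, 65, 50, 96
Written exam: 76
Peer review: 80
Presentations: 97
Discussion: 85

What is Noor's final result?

Lab reports: drop 50, 53 → average of remaining 10 = 866/10 = 86.6
Weighted total:
  Reading responses 58 × 0.07 = 4.06
  Term project 95 × 0.07 = 6.65
  Term paper 75 × 0.06 = 4.5
  Lab reports 86.6 × 0.11 = 9.526
  Written exam 76 × 0.06 = 4.56
  Peer review 80 × 0.34 = 27.2
  Presentations 97 × 0.1 = 9.7
  Discussion 85 × 0.19 = 16.15
Sum = 82.346
82.346 ≥ 82 → High Distinction

High Distinction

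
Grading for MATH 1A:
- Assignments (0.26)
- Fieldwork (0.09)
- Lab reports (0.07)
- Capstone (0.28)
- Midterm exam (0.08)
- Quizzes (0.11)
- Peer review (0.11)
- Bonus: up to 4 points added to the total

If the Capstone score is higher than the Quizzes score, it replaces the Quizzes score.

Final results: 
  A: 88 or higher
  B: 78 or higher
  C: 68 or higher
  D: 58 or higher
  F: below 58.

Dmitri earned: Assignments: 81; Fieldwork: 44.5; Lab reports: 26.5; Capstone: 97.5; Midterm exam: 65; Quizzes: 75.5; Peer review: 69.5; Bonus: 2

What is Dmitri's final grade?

Capstone (97.5) > Quizzes (75.5), so Quizzes counts as 97.5.
Weighted total:
  Assignments 81 × 0.26 = 21.06
  Fieldwork 44.5 × 0.09 = 4.005
  Lab reports 26.5 × 0.07 = 1.855
  Capstone 97.5 × 0.28 = 27.3
  Midterm exam 65 × 0.08 = 5.2
  Quizzes 97.5 × 0.11 = 10.725
  Peer review 69.5 × 0.11 = 7.645
Sum = 77.79
Bonus: 77.79 + 2 = 79.79
79.79 is ≥ 78 and < 88 → B

B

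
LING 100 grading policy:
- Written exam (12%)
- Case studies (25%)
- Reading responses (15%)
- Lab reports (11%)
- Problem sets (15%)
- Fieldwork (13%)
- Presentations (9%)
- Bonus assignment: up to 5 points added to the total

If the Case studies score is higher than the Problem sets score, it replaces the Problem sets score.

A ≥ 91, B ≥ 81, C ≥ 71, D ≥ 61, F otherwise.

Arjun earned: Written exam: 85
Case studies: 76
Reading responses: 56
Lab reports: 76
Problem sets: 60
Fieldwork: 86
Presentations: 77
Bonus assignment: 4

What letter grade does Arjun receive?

C

Case studies (76) > Problem sets (60), so Problem sets counts as 76.
Weighted total:
  Written exam 85 × 0.12 = 10.2
  Case studies 76 × 0.25 = 19
  Reading responses 56 × 0.15 = 8.4
  Lab reports 76 × 0.11 = 8.36
  Problem sets 76 × 0.15 = 11.4
  Fieldwork 86 × 0.13 = 11.18
  Presentations 77 × 0.09 = 6.93
Sum = 75.47
Bonus assignment: 75.47 + 4 = 79.47
79.47 is ≥ 71 and < 81 → C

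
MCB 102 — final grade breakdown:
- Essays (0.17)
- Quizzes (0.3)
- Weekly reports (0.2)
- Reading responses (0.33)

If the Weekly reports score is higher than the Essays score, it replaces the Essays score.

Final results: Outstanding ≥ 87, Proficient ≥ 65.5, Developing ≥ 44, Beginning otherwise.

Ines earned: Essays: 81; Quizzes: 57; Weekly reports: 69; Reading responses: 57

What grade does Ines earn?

Developing

Weekly reports (69) ≤ Essays (81), so Essays stays at 81.
Weighted total:
  Essays 81 × 0.17 = 13.77
  Quizzes 57 × 0.3 = 17.1
  Weekly reports 69 × 0.2 = 13.8
  Reading responses 57 × 0.33 = 18.81
Sum = 63.48
63.48 is ≥ 44 and < 65.5 → Developing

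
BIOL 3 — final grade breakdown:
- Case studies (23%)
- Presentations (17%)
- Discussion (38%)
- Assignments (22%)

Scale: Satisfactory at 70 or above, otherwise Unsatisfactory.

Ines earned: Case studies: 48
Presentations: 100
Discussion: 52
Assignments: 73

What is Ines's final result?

Unsatisfactory

Weighted total:
  Case studies 48 × 0.23 = 11.04
  Presentations 100 × 0.17 = 17
  Discussion 52 × 0.38 = 19.76
  Assignments 73 × 0.22 = 16.06
Sum = 63.86
63.86 < 70 → Unsatisfactory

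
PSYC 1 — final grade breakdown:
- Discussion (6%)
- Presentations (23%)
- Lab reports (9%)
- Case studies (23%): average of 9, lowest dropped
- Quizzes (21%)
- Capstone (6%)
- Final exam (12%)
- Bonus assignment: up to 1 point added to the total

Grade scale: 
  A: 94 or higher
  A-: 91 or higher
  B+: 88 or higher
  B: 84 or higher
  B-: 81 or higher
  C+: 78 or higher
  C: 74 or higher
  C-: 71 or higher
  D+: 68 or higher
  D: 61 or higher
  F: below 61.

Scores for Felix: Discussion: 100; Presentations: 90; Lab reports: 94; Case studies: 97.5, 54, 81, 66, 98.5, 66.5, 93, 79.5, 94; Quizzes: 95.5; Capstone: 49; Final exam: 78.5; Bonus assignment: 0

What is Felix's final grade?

B

Case studies: drop 54 → average of remaining 8 = 676/8 = 84.5
Weighted total:
  Discussion 100 × 0.06 = 6
  Presentations 90 × 0.23 = 20.7
  Lab reports 94 × 0.09 = 8.46
  Case studies 84.5 × 0.23 = 19.435
  Quizzes 95.5 × 0.21 = 20.055
  Capstone 49 × 0.06 = 2.94
  Final exam 78.5 × 0.12 = 9.42
Sum = 87.01
Bonus assignment: 87.01 + 0 = 87.01
87.01 is ≥ 84 and < 88 → B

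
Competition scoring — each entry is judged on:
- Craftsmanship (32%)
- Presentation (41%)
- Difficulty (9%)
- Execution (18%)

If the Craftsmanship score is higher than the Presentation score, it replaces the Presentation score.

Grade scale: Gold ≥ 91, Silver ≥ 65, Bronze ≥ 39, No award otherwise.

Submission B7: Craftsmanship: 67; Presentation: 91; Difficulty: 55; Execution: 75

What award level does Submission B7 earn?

Silver

Craftsmanship (67) ≤ Presentation (91), so Presentation stays at 91.
Weighted total:
  Craftsmanship 67 × 0.32 = 21.44
  Presentation 91 × 0.41 = 37.31
  Difficulty 55 × 0.09 = 4.95
  Execution 75 × 0.18 = 13.5
Sum = 77.2
77.2 is ≥ 65 and < 91 → Silver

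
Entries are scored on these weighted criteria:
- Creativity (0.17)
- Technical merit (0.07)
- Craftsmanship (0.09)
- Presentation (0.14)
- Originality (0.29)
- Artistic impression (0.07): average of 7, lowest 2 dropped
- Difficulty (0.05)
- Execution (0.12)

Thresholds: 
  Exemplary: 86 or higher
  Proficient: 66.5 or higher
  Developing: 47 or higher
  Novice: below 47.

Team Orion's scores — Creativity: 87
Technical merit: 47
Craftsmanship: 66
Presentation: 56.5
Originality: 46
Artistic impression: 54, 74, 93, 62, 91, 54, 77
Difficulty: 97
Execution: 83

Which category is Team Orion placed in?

Developing

Artistic impression: drop 54, 54 → average of remaining 5 = 397/5 = 79.4
Weighted total:
  Creativity 87 × 0.17 = 14.79
  Technical merit 47 × 0.07 = 3.29
  Craftsmanship 66 × 0.09 = 5.94
  Presentation 56.5 × 0.14 = 7.91
  Originality 46 × 0.29 = 13.34
  Artistic impression 79.4 × 0.07 = 5.558
  Difficulty 97 × 0.05 = 4.85
  Execution 83 × 0.12 = 9.96
Sum = 65.638
65.638 is ≥ 47 and < 66.5 → Developing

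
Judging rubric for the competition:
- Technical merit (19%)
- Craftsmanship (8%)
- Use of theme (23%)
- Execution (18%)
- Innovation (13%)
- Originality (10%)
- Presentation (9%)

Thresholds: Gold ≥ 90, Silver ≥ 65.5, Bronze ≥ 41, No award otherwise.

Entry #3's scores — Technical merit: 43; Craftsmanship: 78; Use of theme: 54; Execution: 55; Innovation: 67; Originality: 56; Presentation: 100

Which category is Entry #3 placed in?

Bronze

Weighted total:
  Technical merit 43 × 0.19 = 8.17
  Craftsmanship 78 × 0.08 = 6.24
  Use of theme 54 × 0.23 = 12.42
  Execution 55 × 0.18 = 9.9
  Innovation 67 × 0.13 = 8.71
  Originality 56 × 0.1 = 5.6
  Presentation 100 × 0.09 = 9
Sum = 60.04
60.04 is ≥ 41 and < 65.5 → Bronze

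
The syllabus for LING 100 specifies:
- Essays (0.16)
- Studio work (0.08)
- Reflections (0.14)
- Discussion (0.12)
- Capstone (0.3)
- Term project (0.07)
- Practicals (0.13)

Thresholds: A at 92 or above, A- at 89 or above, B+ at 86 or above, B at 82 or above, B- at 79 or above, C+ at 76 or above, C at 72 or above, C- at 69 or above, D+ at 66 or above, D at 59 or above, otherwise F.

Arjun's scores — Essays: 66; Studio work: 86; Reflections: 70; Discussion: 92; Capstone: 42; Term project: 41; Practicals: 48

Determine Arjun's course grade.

D

Weighted total:
  Essays 66 × 0.16 = 10.56
  Studio work 86 × 0.08 = 6.88
  Reflections 70 × 0.14 = 9.8
  Discussion 92 × 0.12 = 11.04
  Capstone 42 × 0.3 = 12.6
  Term project 41 × 0.07 = 2.87
  Practicals 48 × 0.13 = 6.24
Sum = 59.99
59.99 is ≥ 59 and < 66 → D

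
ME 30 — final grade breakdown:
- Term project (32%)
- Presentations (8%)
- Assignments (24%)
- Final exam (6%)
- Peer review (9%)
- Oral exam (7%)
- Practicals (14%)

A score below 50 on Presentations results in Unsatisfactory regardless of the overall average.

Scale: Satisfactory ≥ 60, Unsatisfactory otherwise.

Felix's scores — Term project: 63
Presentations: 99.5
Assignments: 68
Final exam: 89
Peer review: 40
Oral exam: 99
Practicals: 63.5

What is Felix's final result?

Presentations score 99.5 ≥ 50: minimum met.
Weighted total:
  Term project 63 × 0.32 = 20.16
  Presentations 99.5 × 0.08 = 7.96
  Assignments 68 × 0.24 = 16.32
  Final exam 89 × 0.06 = 5.34
  Peer review 40 × 0.09 = 3.6
  Oral exam 99 × 0.07 = 6.93
  Practicals 63.5 × 0.14 = 8.89
Sum = 69.2
69.2 ≥ 60 → Satisfactory

Satisfactory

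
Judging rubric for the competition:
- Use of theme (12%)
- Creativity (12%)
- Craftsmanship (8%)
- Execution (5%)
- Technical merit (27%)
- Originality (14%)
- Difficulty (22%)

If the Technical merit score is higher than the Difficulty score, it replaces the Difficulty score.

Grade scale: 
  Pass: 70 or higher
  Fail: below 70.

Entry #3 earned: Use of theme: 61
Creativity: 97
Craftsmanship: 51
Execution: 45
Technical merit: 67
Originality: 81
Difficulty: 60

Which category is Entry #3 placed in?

Technical merit (67) > Difficulty (60), so Difficulty counts as 67.
Weighted total:
  Use of theme 61 × 0.12 = 7.32
  Creativity 97 × 0.12 = 11.64
  Craftsmanship 51 × 0.08 = 4.08
  Execution 45 × 0.05 = 2.25
  Technical merit 67 × 0.27 = 18.09
  Originality 81 × 0.14 = 11.34
  Difficulty 67 × 0.22 = 14.74
Sum = 69.46
69.46 < 70 → Fail

Fail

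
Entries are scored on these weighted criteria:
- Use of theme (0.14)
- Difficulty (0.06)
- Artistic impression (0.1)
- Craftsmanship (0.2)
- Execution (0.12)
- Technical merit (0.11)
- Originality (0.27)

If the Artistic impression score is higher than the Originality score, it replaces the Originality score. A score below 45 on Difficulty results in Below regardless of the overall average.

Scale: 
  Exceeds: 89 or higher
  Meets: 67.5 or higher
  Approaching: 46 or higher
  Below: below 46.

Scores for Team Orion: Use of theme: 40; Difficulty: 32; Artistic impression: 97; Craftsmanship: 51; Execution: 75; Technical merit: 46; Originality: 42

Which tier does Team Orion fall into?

Artistic impression (97) > Originality (42), so Originality counts as 97.
Difficulty score 32 < 45: minimum not met.
Weighted total:
  Use of theme 40 × 0.14 = 5.6
  Difficulty 32 × 0.06 = 1.92
  Artistic impression 97 × 0.1 = 9.7
  Craftsmanship 51 × 0.2 = 10.2
  Execution 75 × 0.12 = 9
  Technical merit 46 × 0.11 = 5.06
  Originality 97 × 0.27 = 26.19
Sum = 67.67
Because the Difficulty minimum was not met, the result is Below.

Below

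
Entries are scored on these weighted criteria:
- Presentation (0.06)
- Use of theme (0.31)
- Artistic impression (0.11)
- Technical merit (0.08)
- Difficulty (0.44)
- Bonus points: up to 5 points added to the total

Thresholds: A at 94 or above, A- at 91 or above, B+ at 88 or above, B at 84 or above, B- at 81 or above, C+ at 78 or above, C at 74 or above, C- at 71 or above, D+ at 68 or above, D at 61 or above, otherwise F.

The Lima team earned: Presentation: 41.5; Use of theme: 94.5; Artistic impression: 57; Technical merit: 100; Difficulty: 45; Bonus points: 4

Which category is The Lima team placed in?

Weighted total:
  Presentation 41.5 × 0.06 = 2.49
  Use of theme 94.5 × 0.31 = 29.295
  Artistic impression 57 × 0.11 = 6.27
  Technical merit 100 × 0.08 = 8
  Difficulty 45 × 0.44 = 19.8
Sum = 65.855
Bonus points: 65.855 + 4 = 69.855
69.855 is ≥ 68 and < 71 → D+

D+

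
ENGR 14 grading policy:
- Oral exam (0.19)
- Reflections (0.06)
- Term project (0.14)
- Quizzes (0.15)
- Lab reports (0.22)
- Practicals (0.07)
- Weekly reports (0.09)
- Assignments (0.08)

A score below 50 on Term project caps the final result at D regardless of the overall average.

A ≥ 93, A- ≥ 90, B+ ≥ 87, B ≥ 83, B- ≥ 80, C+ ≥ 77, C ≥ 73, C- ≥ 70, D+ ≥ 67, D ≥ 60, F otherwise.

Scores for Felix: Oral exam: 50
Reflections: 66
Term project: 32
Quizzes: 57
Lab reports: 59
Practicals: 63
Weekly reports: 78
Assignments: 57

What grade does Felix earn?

F

Term project score 32 < 50: minimum not met.
Weighted total:
  Oral exam 50 × 0.19 = 9.5
  Reflections 66 × 0.06 = 3.96
  Term project 32 × 0.14 = 4.48
  Quizzes 57 × 0.15 = 8.55
  Lab reports 59 × 0.22 = 12.98
  Practicals 63 × 0.07 = 4.41
  Weekly reports 78 × 0.09 = 7.02
  Assignments 57 × 0.08 = 4.56
Sum = 55.46
55.46 would be F; cap at D applies → F.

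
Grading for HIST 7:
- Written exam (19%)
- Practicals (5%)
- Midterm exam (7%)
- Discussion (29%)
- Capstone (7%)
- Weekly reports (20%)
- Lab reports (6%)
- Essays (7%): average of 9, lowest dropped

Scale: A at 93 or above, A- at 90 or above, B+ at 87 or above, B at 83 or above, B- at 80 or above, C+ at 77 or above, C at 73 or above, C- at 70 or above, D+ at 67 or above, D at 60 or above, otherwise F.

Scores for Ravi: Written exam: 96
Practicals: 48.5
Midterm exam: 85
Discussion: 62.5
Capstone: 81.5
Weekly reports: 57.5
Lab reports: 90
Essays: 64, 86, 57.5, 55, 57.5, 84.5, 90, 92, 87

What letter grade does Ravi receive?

C-

Essays: drop 55 → average of remaining 8 = 618.5/8 = 77.3125
Weighted total:
  Written exam 96 × 0.19 = 18.24
  Practicals 48.5 × 0.05 = 2.425
  Midterm exam 85 × 0.07 = 5.95
  Discussion 62.5 × 0.29 = 18.125
  Capstone 81.5 × 0.07 = 5.705
  Weekly reports 57.5 × 0.2 = 11.5
  Lab reports 90 × 0.06 = 5.4
  Essays 77.3125 × 0.07 = 5.411875
Sum = 72.756875
72.756875 is ≥ 70 and < 73 → C-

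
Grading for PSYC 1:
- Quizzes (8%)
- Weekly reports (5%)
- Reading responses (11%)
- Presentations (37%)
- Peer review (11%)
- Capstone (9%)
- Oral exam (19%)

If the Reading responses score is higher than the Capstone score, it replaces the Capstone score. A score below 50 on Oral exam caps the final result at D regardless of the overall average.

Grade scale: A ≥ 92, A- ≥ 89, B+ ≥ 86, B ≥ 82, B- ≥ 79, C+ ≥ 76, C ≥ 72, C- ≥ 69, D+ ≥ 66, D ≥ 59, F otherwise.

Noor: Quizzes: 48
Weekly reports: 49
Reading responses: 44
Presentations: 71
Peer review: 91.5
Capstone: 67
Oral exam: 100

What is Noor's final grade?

Reading responses (44) ≤ Capstone (67), so Capstone stays at 67.
Oral exam score 100 ≥ 50: minimum met.
Weighted total:
  Quizzes 48 × 0.08 = 3.84
  Weekly reports 49 × 0.05 = 2.45
  Reading responses 44 × 0.11 = 4.84
  Presentations 71 × 0.37 = 26.27
  Peer review 91.5 × 0.11 = 10.065
  Capstone 67 × 0.09 = 6.03
  Oral exam 100 × 0.19 = 19
Sum = 72.495
72.495 is ≥ 72 and < 76 → C

C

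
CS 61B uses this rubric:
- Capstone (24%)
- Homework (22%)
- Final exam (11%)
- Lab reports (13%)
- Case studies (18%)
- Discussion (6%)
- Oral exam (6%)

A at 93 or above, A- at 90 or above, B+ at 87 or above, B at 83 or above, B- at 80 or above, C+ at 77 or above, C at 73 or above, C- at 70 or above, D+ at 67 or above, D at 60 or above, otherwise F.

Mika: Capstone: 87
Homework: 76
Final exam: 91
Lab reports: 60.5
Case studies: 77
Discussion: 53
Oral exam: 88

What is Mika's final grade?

Weighted total:
  Capstone 87 × 0.24 = 20.88
  Homework 76 × 0.22 = 16.72
  Final exam 91 × 0.11 = 10.01
  Lab reports 60.5 × 0.13 = 7.865
  Case studies 77 × 0.18 = 13.86
  Discussion 53 × 0.06 = 3.18
  Oral exam 88 × 0.06 = 5.28
Sum = 77.795
77.795 is ≥ 77 and < 80 → C+

C+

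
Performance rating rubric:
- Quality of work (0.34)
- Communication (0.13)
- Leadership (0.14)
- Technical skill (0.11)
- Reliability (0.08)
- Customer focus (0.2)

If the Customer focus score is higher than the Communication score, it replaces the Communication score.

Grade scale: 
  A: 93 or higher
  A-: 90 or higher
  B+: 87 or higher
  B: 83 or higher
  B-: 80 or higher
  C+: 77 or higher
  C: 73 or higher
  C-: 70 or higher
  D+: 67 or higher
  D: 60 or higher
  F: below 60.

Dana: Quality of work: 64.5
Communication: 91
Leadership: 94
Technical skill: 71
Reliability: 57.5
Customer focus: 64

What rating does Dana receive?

C-

Customer focus (64) ≤ Communication (91), so Communication stays at 91.
Weighted total:
  Quality of work 64.5 × 0.34 = 21.93
  Communication 91 × 0.13 = 11.83
  Leadership 94 × 0.14 = 13.16
  Technical skill 71 × 0.11 = 7.81
  Reliability 57.5 × 0.08 = 4.6
  Customer focus 64 × 0.2 = 12.8
Sum = 72.13
72.13 is ≥ 70 and < 73 → C-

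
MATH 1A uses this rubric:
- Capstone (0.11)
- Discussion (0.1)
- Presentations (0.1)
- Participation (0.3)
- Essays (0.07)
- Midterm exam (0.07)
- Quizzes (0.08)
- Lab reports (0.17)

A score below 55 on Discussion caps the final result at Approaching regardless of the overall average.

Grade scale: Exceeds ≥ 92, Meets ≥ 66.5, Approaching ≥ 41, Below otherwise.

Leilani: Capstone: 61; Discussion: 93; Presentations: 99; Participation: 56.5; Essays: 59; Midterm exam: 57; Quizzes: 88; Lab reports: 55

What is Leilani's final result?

Discussion score 93 ≥ 55: minimum met.
Weighted total:
  Capstone 61 × 0.11 = 6.71
  Discussion 93 × 0.1 = 9.3
  Presentations 99 × 0.1 = 9.9
  Participation 56.5 × 0.3 = 16.95
  Essays 59 × 0.07 = 4.13
  Midterm exam 57 × 0.07 = 3.99
  Quizzes 88 × 0.08 = 7.04
  Lab reports 55 × 0.17 = 9.35
Sum = 67.37
67.37 is ≥ 66.5 and < 92 → Meets

Meets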